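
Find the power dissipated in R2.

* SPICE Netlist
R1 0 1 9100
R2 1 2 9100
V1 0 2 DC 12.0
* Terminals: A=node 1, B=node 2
Nodal analysis, taking node 2 as the 0 V reference.
Source V1 fixes V_0 = 12 V.
KCL at each unknown node (sum of currents leaving = 0; resistances in Ω):
  Node 1: (V_1 - 12)/9100 + (V_1 - 0)/9100 = 0
Collecting terms: 0.0002198 × V_1 = 0.001319  =>  V_1 = 6 V
I_R2 = (V_1 - V_2)/R2 = (6 - 0)/9100 = 0.0006593 A
P_R2 = I_R2² × R2 = (0.0006593)² × 9100 = 0.003956 W

Final answer: 0.003956 W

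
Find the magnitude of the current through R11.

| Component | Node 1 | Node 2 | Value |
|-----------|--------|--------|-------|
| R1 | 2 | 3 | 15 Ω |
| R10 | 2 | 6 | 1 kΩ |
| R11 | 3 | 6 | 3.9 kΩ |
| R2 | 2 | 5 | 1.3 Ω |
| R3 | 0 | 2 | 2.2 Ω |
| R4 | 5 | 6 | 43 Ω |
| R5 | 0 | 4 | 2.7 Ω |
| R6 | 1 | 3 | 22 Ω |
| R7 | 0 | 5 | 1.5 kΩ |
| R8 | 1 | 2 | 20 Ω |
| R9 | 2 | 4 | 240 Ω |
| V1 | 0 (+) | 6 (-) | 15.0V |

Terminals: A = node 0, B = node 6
Nodal analysis, taking node 6 as the 0 V reference.
Source V1 fixes V_0 = 15 V.
KCL at each unknown node (sum of currents leaving = 0; resistances in Ω):
  Node 1: (V_1 - V_3)/22 + (V_1 - V_2)/20 = 0
  Node 2: (V_2 - V_3)/15 + (V_2 - V_5)/1.3 + (V_2 - 15)/2.2 + (V_2 - V_1)/20 + (V_2 - V_4)/240 + (V_2 - 0)/1000 = 0
  Node 3: (V_3 - V_2)/15 + (V_3 - V_1)/22 + (V_3 - 0)/3900 = 0
  Node 4: (V_4 - 15)/2.7 + (V_4 - V_2)/240 = 0
  Node 5: (V_5 - V_2)/1.3 + (V_5 - 0)/43 + (V_5 - 15)/1500 = 0
Collecting terms (coefficients in siemens):
  0.09545·V_1 - 0.05·V_2 - 0.04545·V_3 = 0
  1.346·V_2 - 0.05·V_1 - 0.06667·V_3 - 0.004167·V_4 - 0.7692·V_5 = 6.818
  0.1124·V_3 - 0.04545·V_1 - 0.06667·V_2 = 0
  0.3745·V_4 - 0.004167·V_2 = 5.556
  0.7932·V_5 - 0.7692·V_2 = 0.01
Solving these 5 simultaneous equations (Gaussian elimination) gives:
  V_1 = 14.24 V, V_2 = 14.26 V, V_3 = 14.22 V, V_4 = 14.99 V
  V_5 = 13.84 V
I_R11 = (V_3 - V_6)/R11 = (14.22 - 0)/3900 = 0.003646 A
|I_R11| = 0.003646 A

Final answer: |I_R11| = 0.003646 A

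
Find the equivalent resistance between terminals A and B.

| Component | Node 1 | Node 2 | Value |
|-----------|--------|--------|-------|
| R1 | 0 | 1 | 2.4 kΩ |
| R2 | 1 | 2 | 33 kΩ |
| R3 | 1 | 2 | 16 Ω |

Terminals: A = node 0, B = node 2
Reduce the network between node 0 (A) and node 2 (B) by series/parallel combination:
  Rp1 = R2 ‖ R3 (parallel, both between nodes 1 and 2) = 1/(1/33000 + 1/16) = 15.99 Ω
  Rs1 = R1 + Rp1 (series, joined only at node 1) = 2400 + 15.99 = 2416 Ω
R_eq = 2.416 kΩ

Final answer: 2.416 kΩ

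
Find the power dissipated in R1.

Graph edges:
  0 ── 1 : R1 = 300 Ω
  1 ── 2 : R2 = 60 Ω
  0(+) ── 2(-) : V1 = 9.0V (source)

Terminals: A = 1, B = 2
Nodal analysis, taking node 2 as the 0 V reference.
Source V1 fixes V_0 = 9 V.
KCL at each unknown node (sum of currents leaving = 0; resistances in Ω):
  Node 1: (V_1 - 9)/300 + (V_1 - 0)/60 = 0
Collecting terms: 0.02 × V_1 = 0.03  =>  V_1 = 1.5 V
I_R1 = (V_0 - V_1)/R1 = (9 - 1.5)/300 = 0.025 A
P_R1 = I_R1² × R1 = (0.025)² × 300 = 0.1875 W

Final answer: 0.1875 W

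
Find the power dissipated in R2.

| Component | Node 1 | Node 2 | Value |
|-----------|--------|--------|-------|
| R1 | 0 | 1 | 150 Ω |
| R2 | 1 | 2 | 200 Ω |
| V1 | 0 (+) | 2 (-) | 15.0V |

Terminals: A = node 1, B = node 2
Nodal analysis, taking node 2 as the 0 V reference.
Source V1 fixes V_0 = 15 V.
KCL at each unknown node (sum of currents leaving = 0; resistances in Ω):
  Node 1: (V_1 - 15)/150 + (V_1 - 0)/200 = 0
Collecting terms: 0.01167 × V_1 = 0.1  =>  V_1 = 8.571 V
I_R2 = (V_1 - V_2)/R2 = (8.571 - 0)/200 = 0.04286 A
P_R2 = I_R2² × R2 = (0.04286)² × 200 = 0.3673 W

Final answer: 0.3673 W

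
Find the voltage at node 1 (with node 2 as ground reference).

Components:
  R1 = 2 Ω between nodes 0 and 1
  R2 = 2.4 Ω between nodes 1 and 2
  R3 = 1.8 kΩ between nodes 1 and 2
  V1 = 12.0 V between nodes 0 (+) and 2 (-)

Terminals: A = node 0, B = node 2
Nodal analysis, taking node 2 as the 0 V reference.
Source V1 fixes V_0 = 12 V.
KCL at each unknown node (sum of currents leaving = 0; resistances in Ω):
  Node 1: (V_1 - 12)/2 + (V_1 - 0)/2.4 + (V_1 - 0)/1800 = 0
Collecting terms: 0.9172 × V_1 = 6  =>  V_1 = 6.541 V
The requested potential is V_1 = 6.541 V.

Final answer: V_1 = 6.541 V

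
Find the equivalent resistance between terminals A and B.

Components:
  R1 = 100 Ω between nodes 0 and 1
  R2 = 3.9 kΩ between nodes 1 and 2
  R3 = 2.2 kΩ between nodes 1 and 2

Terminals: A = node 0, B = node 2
Reduce the network between node 0 (A) and node 2 (B) by series/parallel combination:
  Rp1 = R2 ‖ R3 (parallel, both between nodes 1 and 2) = 1/(1/3900 + 1/2200) = 1407 Ω
  Rs1 = R1 + Rp1 (series, joined only at node 1) = 100 + 1407 = 1507 Ω
R_eq = 1.507 kΩ

Final answer: 1.507 kΩ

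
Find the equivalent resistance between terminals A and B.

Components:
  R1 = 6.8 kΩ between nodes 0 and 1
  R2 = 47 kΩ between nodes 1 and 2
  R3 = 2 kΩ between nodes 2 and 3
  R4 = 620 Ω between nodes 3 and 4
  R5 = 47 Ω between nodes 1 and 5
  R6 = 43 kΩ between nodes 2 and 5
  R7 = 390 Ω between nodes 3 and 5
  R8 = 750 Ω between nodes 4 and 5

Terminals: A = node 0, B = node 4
The network is not a plain series/parallel combination. Inject a 1 A test current into terminal A (node 0) and return it from terminal B (node 4); then R_eq = V_A / (1 A).
Nodal analysis, taking node 4 as the 0 V reference.
Current source I_test pushes 1 A into node 0 and draws it out of node 4.
KCL at each unknown node (sum of currents leaving = 0; resistances in Ω):
  Node 0: (V_0 - V_1)/6800 - 1 = 0
  Node 1: (V_1 - V_0)/6800 + (V_1 - V_2)/47000 + (V_1 - V_5)/47 = 0
  Node 2: (V_2 - V_1)/47000 + (V_2 - V_3)/2000 + (V_2 - V_5)/43000 = 0
  Node 3: (V_3 - V_2)/2000 + (V_3 - 0)/620 + (V_3 - V_5)/390 = 0
  Node 5: (V_5 - V_1)/47 + (V_5 - V_2)/43000 + (V_5 - V_3)/390 + (V_5 - 0)/750 = 0
Collecting terms (coefficients in siemens):
  0.0001471·V_0 - 0.0001471·V_1 = 1
  0.02144·V_1 - 0.0001471·V_0 - 0.00002128·V_2 - 0.02128·V_5 = 0
  0.0005445·V_2 - 0.00002128·V_1 - 0.0005·V_3 - 0.00002326·V_5 = 0
  0.004677·V_3 - 0.0005·V_2 - 0.002564·V_5 = 0
  0.0252·V_5 - 0.02128·V_1 - 0.00002326·V_2 - 0.002564·V_3 = 0
Solving these 5 simultaneous equations (Gaussian elimination) gives:
  V_0 = 7276 V, V_1 = 475.9 V, V_2 = 280.5 V, V_3 = 265.3 V
  V_5 = 429.1 V
R_eq = V_0 / 1 A = 7276 Ω = 7.276 kΩ

Final answer: 7.276 kΩ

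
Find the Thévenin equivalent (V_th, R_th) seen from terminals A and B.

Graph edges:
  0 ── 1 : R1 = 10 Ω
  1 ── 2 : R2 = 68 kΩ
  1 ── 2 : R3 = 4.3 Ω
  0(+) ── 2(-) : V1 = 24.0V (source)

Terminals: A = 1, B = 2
Step 1 — V_th is the open-circuit voltage V_A - V_B (nothing connected across the terminals).
Nodal analysis, taking node 2 as the 0 V reference.
Source V1 fixes V_0 = 24 V.
KCL at each unknown node (sum of currents leaving = 0; resistances in Ω):
  Node 1: (V_1 - 24)/10 + (V_1 - 0)/68000 + (V_1 - 0)/4.3 = 0
Collecting terms: 0.3326 × V_1 = 2.4  =>  V_1 = 7.216 V
V_th = V_1 - V_2 = 7.216 - 0 = 7.216 V
Step 2 — R_th: zero the source — replace V1 by a short circuit (node 2 merges into node 0) — and find the resistance seen between A (node 1) and B (node 0).
Reduce the network between node 1 (A) and node 0 (B) by series/parallel combination:
  Rp1 = R1 ‖ R2 ‖ R3 (parallel, all between nodes 0 and 1) = 1/(1/10 + 1/68000 + 1/4.3) = 3.007 Ω
R_th = 3.007 Ω

Final answer: V_th = 7.216 V, R_th = 3.007 Ω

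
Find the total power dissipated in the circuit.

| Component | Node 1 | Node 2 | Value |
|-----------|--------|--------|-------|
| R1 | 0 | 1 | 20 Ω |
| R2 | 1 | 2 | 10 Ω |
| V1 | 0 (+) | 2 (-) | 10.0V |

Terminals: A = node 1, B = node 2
Nodal analysis, taking node 2 as the 0 V reference.
Source V1 fixes V_0 = 10 V.
KCL at each unknown node (sum of currents leaving = 0; resistances in Ω):
  Node 1: (V_1 - 10)/20 + (V_1 - 0)/10 = 0
Collecting terms: 0.15 × V_1 = 0.5  =>  V_1 = 3.333 V
Power in each resistor, P = (ΔV)²/R:
  P_R1 = (10 - 3.333)²/20 = 2.222 W
  P_R2 = (3.333 - 0)²/10 = 1.111 W
P_total = P_R1 + P_R2 = 3.333 W

Final answer: 3.333 W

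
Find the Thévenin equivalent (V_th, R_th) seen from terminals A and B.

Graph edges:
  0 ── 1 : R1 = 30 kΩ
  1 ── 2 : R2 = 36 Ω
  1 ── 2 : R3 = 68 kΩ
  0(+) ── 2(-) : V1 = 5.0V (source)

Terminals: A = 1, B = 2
Step 1 — V_th is the open-circuit voltage V_A - V_B (nothing connected across the terminals).
Nodal analysis, taking node 2 as the 0 V reference.
Source V1 fixes V_0 = 5 V.
KCL at each unknown node (sum of currents leaving = 0; resistances in Ω):
  Node 1: (V_1 - 5)/30000 + (V_1 - 0)/36 + (V_1 - 0)/68000 = 0
Collecting terms: 0.02783 × V_1 = 0.0001667  =>  V_1 = 0.00599 V
V_th = V_1 - V_2 = 0.00599 - 0 = 0.00599 V
Step 2 — R_th: zero the source — replace V1 by a short circuit (node 2 merges into node 0) — and find the resistance seen between A (node 1) and B (node 0).
Reduce the network between node 1 (A) and node 0 (B) by series/parallel combination:
  Rp1 = R1 ‖ R2 ‖ R3 (parallel, all between nodes 0 and 1) = 1/(1/30000 + 1/36 + 1/68000) = 35.94 Ω
R_th = 35.94 Ω

Final answer: V_th = 0.00599 V, R_th = 35.94 Ω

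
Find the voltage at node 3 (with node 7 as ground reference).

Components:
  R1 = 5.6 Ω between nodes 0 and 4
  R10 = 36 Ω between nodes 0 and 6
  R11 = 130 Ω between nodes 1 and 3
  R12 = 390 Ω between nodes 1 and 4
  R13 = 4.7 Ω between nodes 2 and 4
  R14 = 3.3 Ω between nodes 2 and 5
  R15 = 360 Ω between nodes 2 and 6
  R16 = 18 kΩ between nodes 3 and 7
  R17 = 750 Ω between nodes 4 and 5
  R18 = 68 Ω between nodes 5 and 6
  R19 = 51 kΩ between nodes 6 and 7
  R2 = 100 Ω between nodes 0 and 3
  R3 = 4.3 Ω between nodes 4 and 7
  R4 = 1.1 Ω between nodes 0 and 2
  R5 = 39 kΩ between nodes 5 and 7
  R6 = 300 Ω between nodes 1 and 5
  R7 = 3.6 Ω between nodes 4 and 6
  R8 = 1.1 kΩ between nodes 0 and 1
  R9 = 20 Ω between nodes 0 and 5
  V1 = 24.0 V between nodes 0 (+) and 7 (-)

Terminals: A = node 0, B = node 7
Nodal analysis, taking node 7 as the 0 V reference.
Source V1 fixes V_0 = 24 V.
KCL at each unknown node (sum of currents leaving = 0; resistances in Ω):
  Node 1: (V_1 - V_5)/300 + (V_1 - 24)/1100 + (V_1 - V_3)/130 + (V_1 - V_4)/390 = 0
  Node 2: (V_2 - 24)/1.1 + (V_2 - V_4)/4.7 + (V_2 - V_5)/3.3 + (V_2 - V_6)/360 = 0
  Node 3: (V_3 - 24)/100 + (V_3 - V_1)/130 + (V_3 - 0)/18000 = 0
  Node 4: (V_4 - 24)/5.6 + (V_4 - 0)/4.3 + (V_4 - V_6)/3.6 + (V_4 - V_1)/390 + (V_4 - V_2)/4.7 + (V_4 - V_5)/750 = 0
  Node 5: (V_5 - 0)/39000 + (V_5 - V_1)/300 + (V_5 - 24)/20 + (V_5 - V_2)/3.3 + (V_5 - V_4)/750 + (V_5 - V_6)/68 = 0
  Node 6: (V_6 - V_4)/3.6 + (V_6 - 24)/36 + (V_6 - V_2)/360 + (V_6 - V_5)/68 + (V_6 - 0)/51000 = 0
Collecting terms (coefficients in siemens):
  0.0145·V_1 - 0.007692·V_3 - 0.002564·V_4 - 0.003333·V_5 = 0.02182
  1.428·V_2 - 0.2128·V_4 - 0.303·V_5 - 0.002778·V_6 = 21.82
  0.01775·V_3 - 0.007692·V_1 = 0.24
  0.9056·V_4 - 0.002564·V_1 - 0.2128·V_2 - 0.001333·V_5 - 0.2778·V_6 = 4.286
  0.3724·V_5 - 0.003333·V_1 - 0.303·V_2 - 0.001333·V_4 - 0.01471·V_6 = 1.2
  0.3231·V_6 - 0.002778·V_2 - 0.2778·V_4 - 0.01471·V_5 = 0.6667
Solving these 6 simultaneous equations (Gaussian elimination) gives:
  V_1 = 21.36 V, V_2 = 22.27 V, V_3 = 22.78 V, V_4 = 15.02 V
  V_5 = 22.23 V, V_6 = 16.18 V
The requested potential is V_3 = 22.78 V.

Final answer: V_3 = 22.78 V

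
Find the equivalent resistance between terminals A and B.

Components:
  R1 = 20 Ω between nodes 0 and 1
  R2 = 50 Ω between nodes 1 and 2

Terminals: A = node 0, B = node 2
Reduce the network between node 0 (A) and node 2 (B) by series/parallel combination:
  Rs1 = R1 + R2 (series, joined only at node 1) = 20 + 50 = 70 Ω
R_eq = 70 Ω

Final answer: 70 Ω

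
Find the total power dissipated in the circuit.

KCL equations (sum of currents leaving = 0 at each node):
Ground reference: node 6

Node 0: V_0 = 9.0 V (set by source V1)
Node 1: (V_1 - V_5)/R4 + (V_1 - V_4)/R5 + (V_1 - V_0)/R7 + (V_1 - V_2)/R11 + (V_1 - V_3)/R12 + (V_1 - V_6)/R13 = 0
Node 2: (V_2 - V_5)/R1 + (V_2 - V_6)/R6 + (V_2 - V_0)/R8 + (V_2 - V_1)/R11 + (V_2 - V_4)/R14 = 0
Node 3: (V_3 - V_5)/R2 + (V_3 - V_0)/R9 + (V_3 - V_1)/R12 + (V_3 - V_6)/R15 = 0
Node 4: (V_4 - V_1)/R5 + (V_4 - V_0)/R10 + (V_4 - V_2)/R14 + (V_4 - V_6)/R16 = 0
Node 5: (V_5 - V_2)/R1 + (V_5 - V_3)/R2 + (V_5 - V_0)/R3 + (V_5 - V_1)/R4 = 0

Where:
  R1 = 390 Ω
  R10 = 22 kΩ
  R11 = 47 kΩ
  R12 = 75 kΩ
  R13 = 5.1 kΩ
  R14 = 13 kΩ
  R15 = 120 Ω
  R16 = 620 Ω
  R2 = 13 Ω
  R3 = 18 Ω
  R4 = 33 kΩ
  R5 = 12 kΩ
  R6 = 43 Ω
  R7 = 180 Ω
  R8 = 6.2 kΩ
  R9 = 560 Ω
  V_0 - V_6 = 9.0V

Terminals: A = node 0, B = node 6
Nodal analysis, taking node 6 as the 0 V reference.
Source V1 fixes V_0 = 9 V.
KCL at each unknown node (sum of currents leaving = 0; resistances in Ω):
  Node 1: (V_1 - V_5)/33000 + (V_1 - V_4)/12000 + (V_1 - 9)/180 + (V_1 - V_2)/47000 + (V_1 - V_3)/75000 + (V_1 - 0)/5100 = 0
  Node 2: (V_2 - V_5)/390 + (V_2 - 0)/43 + (V_2 - 9)/6200 + (V_2 - V_1)/47000 + (V_2 - V_4)/13000 = 0
  Node 3: (V_3 - V_5)/13 + (V_3 - 9)/560 + (V_3 - V_1)/75000 + (V_3 - 0)/120 = 0
  Node 4: (V_4 - V_1)/12000 + (V_4 - 9)/22000 + (V_4 - V_2)/13000 + (V_4 - 0)/620 = 0
  Node 5: (V_5 - V_2)/390 + (V_5 - V_3)/13 + (V_5 - 9)/18 + (V_5 - V_1)/33000 = 0
Collecting terms (coefficients in siemens):
  0.0059·V_1 - 0.00002128·V_2 - 0.00001333·V_3 - 0.00008333·V_4 - 0.0000303·V_5 = 0.05
  0.02608·V_2 - 0.00002128·V_1 - 0.00007692·V_4 - 0.002564·V_5 = 0.001452
  0.08706·V_3 - 0.00001333·V_1 - 0.07692·V_5 = 0.01607
  0.001819·V_4 - 0.00008333·V_1 - 0.00007692·V_2 = 0.0004091
  0.1351·V_5 - 0.0000303·V_1 - 0.002564·V_2 - 0.07692·V_3 = 0.5
Solving these 5 simultaneous equations (Gaussian elimination) gives:
  V_1 = 8.542 V, V_2 = 0.8216 V, V_3 = 6.989 V, V_4 = 0.6511 V
  V_5 = 7.7 V
Power in each resistor, P = (ΔV)²/R:
  P_R1 = (0.8216 - 7.7)²/390 = 0.1213 W
  P_R2 = (6.989 - 7.7)²/13 = 0.0388 W
  P_R3 = (9 - 7.7)²/18 = 0.09395 W
  P_R4 = (8.542 - 7.7)²/33000 = 0.00002152 W
  P_R5 = (8.542 - 0.6511)²/12000 = 0.005189 W
  P_R6 = (0.8216 - 0)²/43 = 0.0157 W
  P_R7 = (9 - 8.542)²/180 = 0.001164 W
  P_R8 = (9 - 0.8216)²/6200 = 0.01079 W
  P_R9 = (9 - 6.989)²/560 = 0.007219 W
  P_R10 = (9 - 0.6511)²/22000 = 0.003168 W
  P_R11 = (8.542 - 0.8216)²/47000 = 0.001268 W
  P_R12 = (8.542 - 6.989)²/75000 = 0.00003215 W
  P_R13 = (8.542 - 0)²/5100 = 0.01431 W
  P_R14 = (0.8216 - 0.6511)²/13000 = 0.000002235 W
  P_R15 = (6.989 - 0)²/120 = 0.4071 W
  P_R16 = (0.6511 - 0)²/620 = 0.0006838 W
P_total = P_R1 + P_R2 + P_R3 + P_R4 + P_R5 + P_R6 + P_R7 + P_R8 + P_R9 + P_R10 + P_R11 + P_R12 + P_R13 + P_R14 + P_R15 + P_R16 = 0.7207 W

Final answer: 0.7207 W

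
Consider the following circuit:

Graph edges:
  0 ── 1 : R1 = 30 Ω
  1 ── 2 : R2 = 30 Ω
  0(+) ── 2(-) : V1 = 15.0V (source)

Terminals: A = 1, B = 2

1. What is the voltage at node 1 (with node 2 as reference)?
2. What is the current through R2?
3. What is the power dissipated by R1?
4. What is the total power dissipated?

Nodal analysis, taking node 2 as the 0 V reference.
Source V1 fixes V_0 = 15 V.
KCL at each unknown node (sum of currents leaving = 0; resistances in Ω):
  Node 1: (V_1 - 15)/30 + (V_1 - 0)/30 = 0
Collecting terms: 0.06667 × V_1 = 0.5  =>  V_1 = 7.5 V
Part 1:
  Read off the nodal solution: V_1 = 7.5 V
Part 2:
  I_R2 = (V_1 - V_2)/R2 = (7.5 - 0)/30 = 0.25 A
  Magnitude: I_R2 = 0.25 A
Part 3:
  I_R1 = (V_0 - V_1)/R1 = (15 - 7.5)/30 = 0.25 A
  P_R1 = I_R1² × R1 = (0.25)² × 30 = 1.875 W
Part 4:
  Power in each resistor, P = (ΔV)²/R:
    P_R1 = (15 - 7.5)²/30 = 1.875 W
    P_R2 = (7.5 - 0)²/30 = 1.875 W
  P_total = P_R1 + P_R2 = 3.75 W

Final answers:
1. V_1 = 7.5 V
2. I_R2 = 0.25 A
3. P_R1 = 1.875 W
4. P_total = 3.75 W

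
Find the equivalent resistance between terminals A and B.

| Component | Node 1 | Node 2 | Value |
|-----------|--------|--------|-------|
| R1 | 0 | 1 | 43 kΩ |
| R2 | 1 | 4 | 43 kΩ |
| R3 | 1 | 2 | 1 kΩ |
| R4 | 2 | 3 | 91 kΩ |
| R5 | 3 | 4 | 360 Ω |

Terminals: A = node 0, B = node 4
Reduce the network between node 0 (A) and node 4 (B) by series/parallel combination:
  Rs1 = R3 + R4 (series, joined only at node 2) = 1000 + 91000 = 92000 Ω
  Rs2 = R5 + Rs1 (series, joined only at node 3) = 360 + 92000 = 92360 Ω
  Rp1 = R2 ‖ Rs2 (parallel, both between nodes 1 and 4) = 1/(1/43000 + 1/92360) = 29340 Ω
  Rs3 = R1 + Rp1 (series, joined only at node 1) = 43000 + 29340 = 72340 Ω
R_eq = 72.34 kΩ

Final answer: 72.34 kΩ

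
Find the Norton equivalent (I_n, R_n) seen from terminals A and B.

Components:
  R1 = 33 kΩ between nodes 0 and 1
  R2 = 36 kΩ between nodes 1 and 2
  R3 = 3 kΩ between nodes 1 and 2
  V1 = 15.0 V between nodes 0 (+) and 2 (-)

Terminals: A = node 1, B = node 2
Find the Thévenin equivalent first; then I_n = V_th/R_th and R_n = R_th.
Step 1 — V_th is the open-circuit voltage V_A - V_B (nothing connected across the terminals).
Nodal analysis, taking node 2 as the 0 V reference.
Source V1 fixes V_0 = 15 V.
KCL at each unknown node (sum of currents leaving = 0; resistances in Ω):
  Node 1: (V_1 - 15)/33000 + (V_1 - 0)/36000 + (V_1 - 0)/3000 = 0
Collecting terms: 0.0003914 × V_1 = 0.0004545  =>  V_1 = 1.161 V
V_th = V_1 - V_2 = 1.161 - 0 = 1.161 V
Step 2 — R_th: zero the source — replace V1 by a short circuit (node 2 merges into node 0) — and find the resistance seen between A (node 1) and B (node 0).
Reduce the network between node 1 (A) and node 0 (B) by series/parallel combination:
  Rp1 = R1 ‖ R2 ‖ R3 (parallel, all between nodes 0 and 1) = 1/(1/33000 + 1/36000 + 1/3000) = 2555 Ω
R_th = 2.555 kΩ
I_n = V_th/R_th = 1.161/2555 = 0.0004545 A, and R_n = R_th = 2.555 kΩ

Final answer: I_n = 0.0004545 A, R_n = 2.555 kΩ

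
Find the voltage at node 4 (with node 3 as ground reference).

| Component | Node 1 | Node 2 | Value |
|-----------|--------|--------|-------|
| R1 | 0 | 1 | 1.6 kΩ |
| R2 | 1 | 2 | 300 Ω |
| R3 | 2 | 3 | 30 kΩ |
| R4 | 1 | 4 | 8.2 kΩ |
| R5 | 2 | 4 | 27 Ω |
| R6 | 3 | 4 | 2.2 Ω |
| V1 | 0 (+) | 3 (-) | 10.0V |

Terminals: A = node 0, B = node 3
Nodal analysis, taking node 3 as the 0 V reference.
Source V1 fixes V_0 = 10 V.
KCL at each unknown node (sum of currents leaving = 0; resistances in Ω):
  Node 1: (V_1 - 10)/1600 + (V_1 - V_2)/300 + (V_1 - V_4)/8200 = 0
  Node 2: (V_2 - V_1)/300 + (V_2 - 0)/30000 + (V_2 - V_4)/27 = 0
  Node 4: (V_4 - V_1)/8200 + (V_4 - V_2)/27 + (V_4 - 0)/2.2 = 0
Collecting terms (coefficients in siemens):
  0.00408·V_1 - 0.003333·V_2 - 0.000122·V_4 = 0.00625
  0.0404·V_2 - 0.003333·V_1 - 0.03704·V_4 = 0
  0.4917·V_4 - 0.000122·V_1 - 0.03704·V_2 = 0
Solving these 3 simultaneous equations (Gaussian elimination) gives:
  V_1 = 1.652 V, V_2 = 0.1468 V, V_4 = 0.01147 V
The requested potential is V_4 = 0.01147 V.

Final answer: V_4 = 0.01147 V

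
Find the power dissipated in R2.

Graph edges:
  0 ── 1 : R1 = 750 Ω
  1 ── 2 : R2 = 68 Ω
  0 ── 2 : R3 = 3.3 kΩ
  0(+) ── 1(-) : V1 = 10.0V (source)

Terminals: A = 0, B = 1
Nodal analysis, taking node 1 as the 0 V reference.
Source V1 fixes V_0 = 10 V.
KCL at each unknown node (sum of currents leaving = 0; resistances in Ω):
  Node 2: (V_2 - 0)/68 + (V_2 - 10)/3300 = 0
Collecting terms: 0.01501 × V_2 = 0.00303  =>  V_2 = 0.2019 V
I_R2 = (V_1 - V_2)/R2 = (0 - 0.2019)/68 = -0.002969 A
P_R2 = I_R2² × R2 = (-0.002969)² × 68 = 0.0005995 W

Final answer: 0.0005995 W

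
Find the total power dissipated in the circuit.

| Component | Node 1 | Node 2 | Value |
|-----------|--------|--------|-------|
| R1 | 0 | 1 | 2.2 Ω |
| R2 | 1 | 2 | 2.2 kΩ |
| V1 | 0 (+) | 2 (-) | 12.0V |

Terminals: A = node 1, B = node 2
Nodal analysis, taking node 2 as the 0 V reference.
Source V1 fixes V_0 = 12 V.
KCL at each unknown node (sum of currents leaving = 0; resistances in Ω):
  Node 1: (V_1 - 12)/2.2 + (V_1 - 0)/2200 = 0
Collecting terms: 0.455 × V_1 = 5.455  =>  V_1 = 11.99 V
Power in each resistor, P = (ΔV)²/R:
  P_R1 = (12 - 11.99)²/2.2 = 0.00006532 W
  P_R2 = (11.99 - 0)²/2200 = 0.06532 W
P_total = P_R1 + P_R2 = 0.06539 W

Final answer: 0.06539 W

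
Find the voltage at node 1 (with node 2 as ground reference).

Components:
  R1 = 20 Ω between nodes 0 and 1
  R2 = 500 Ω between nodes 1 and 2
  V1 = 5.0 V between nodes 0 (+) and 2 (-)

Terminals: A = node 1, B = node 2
Nodal analysis, taking node 2 as the 0 V reference.
Source V1 fixes V_0 = 5 V.
KCL at each unknown node (sum of currents leaving = 0; resistances in Ω):
  Node 1: (V_1 - 5)/20 + (V_1 - 0)/500 = 0
Collecting terms: 0.052 × V_1 = 0.25  =>  V_1 = 4.808 V
The requested potential is V_1 = 4.808 V.

Final answer: V_1 = 4.808 V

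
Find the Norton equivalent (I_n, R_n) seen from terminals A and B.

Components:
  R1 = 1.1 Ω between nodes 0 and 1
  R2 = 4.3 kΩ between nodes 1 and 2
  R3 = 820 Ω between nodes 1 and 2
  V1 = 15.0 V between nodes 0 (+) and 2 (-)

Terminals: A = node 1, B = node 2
Find the Thévenin equivalent first; then I_n = V_th/R_th and R_n = R_th.
Step 1 — V_th is the open-circuit voltage V_A - V_B (nothing connected across the terminals).
Nodal analysis, taking node 2 as the 0 V reference.
Source V1 fixes V_0 = 15 V.
KCL at each unknown node (sum of currents leaving = 0; resistances in Ω):
  Node 1: (V_1 - 15)/1.1 + (V_1 - 0)/4300 + (V_1 - 0)/820 = 0
Collecting terms: 0.9105 × V_1 = 13.64  =>  V_1 = 14.98 V
V_th = V_1 - V_2 = 14.98 - 0 = 14.98 V
Step 2 — R_th: zero the source — replace V1 by a short circuit (node 2 merges into node 0) — and find the resistance seen between A (node 1) and B (node 0).
Reduce the network between node 1 (A) and node 0 (B) by series/parallel combination:
  Rp1 = R1 ‖ R2 ‖ R3 (parallel, all between nodes 0 and 1) = 1/(1/1.1 + 1/4300 + 1/820) = 1.098 Ω
R_th = 1.098 Ω
I_n = V_th/R_th = 14.98/1.098 = 13.64 A, and R_n = R_th = 1.098 Ω

Final answer: I_n = 13.64 A, R_n = 1.098 Ω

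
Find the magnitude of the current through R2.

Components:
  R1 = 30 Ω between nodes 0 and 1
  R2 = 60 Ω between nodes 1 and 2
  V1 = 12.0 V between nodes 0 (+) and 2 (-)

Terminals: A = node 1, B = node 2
Nodal analysis, taking node 2 as the 0 V reference.
Source V1 fixes V_0 = 12 V.
KCL at each unknown node (sum of currents leaving = 0; resistances in Ω):
  Node 1: (V_1 - 12)/30 + (V_1 - 0)/60 = 0
Collecting terms: 0.05 × V_1 = 0.4  =>  V_1 = 8 V
I_R2 = (V_1 - V_2)/R2 = (8 - 0)/60 = 0.1333 A
|I_R2| = 0.1333 A

Final answer: |I_R2| = 0.1333 A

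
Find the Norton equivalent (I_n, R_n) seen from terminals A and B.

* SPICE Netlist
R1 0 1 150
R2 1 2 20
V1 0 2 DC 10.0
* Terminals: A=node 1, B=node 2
Find the Thévenin equivalent first; then I_n = V_th/R_th and R_n = R_th.
Step 1 — V_th is the open-circuit voltage V_A - V_B (nothing connected across the terminals).
Nodal analysis, taking node 2 as the 0 V reference.
Source V1 fixes V_0 = 10 V.
KCL at each unknown node (sum of currents leaving = 0; resistances in Ω):
  Node 1: (V_1 - 10)/150 + (V_1 - 0)/20 = 0
Collecting terms: 0.05667 × V_1 = 0.06667  =>  V_1 = 1.176 V
V_th = V_1 - V_2 = 1.176 - 0 = 1.176 V
Step 2 — R_th: zero the source — replace V1 by a short circuit (node 2 merges into node 0) — and find the resistance seen between A (node 1) and B (node 0).
Reduce the network between node 1 (A) and node 0 (B) by series/parallel combination:
  Rp1 = R1 ‖ R2 (parallel, both between nodes 0 and 1) = 1/(1/150 + 1/20) = 17.65 Ω
R_th = 17.65 Ω
I_n = V_th/R_th = 1.176/17.65 = 0.06667 A, and R_n = R_th = 17.65 Ω

Final answer: I_n = 0.06667 A, R_n = 17.65 Ω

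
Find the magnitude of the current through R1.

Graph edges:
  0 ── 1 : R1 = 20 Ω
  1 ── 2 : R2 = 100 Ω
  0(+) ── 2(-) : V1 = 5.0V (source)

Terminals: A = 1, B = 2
Nodal analysis, taking node 2 as the 0 V reference.
Source V1 fixes V_0 = 5 V.
KCL at each unknown node (sum of currents leaving = 0; resistances in Ω):
  Node 1: (V_1 - 5)/20 + (V_1 - 0)/100 = 0
Collecting terms: 0.06 × V_1 = 0.25  =>  V_1 = 4.167 V
I_R1 = (V_0 - V_1)/R1 = (5 - 4.167)/20 = 0.04167 A
|I_R1| = 0.04167 A

Final answer: |I_R1| = 0.04167 A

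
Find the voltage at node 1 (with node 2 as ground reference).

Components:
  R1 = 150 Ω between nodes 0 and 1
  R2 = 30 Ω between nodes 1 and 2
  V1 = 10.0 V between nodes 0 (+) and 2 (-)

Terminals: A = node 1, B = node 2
Nodal analysis, taking node 2 as the 0 V reference.
Source V1 fixes V_0 = 10 V.
KCL at each unknown node (sum of currents leaving = 0; resistances in Ω):
  Node 1: (V_1 - 10)/150 + (V_1 - 0)/30 = 0
Collecting terms: 0.04 × V_1 = 0.06667  =>  V_1 = 1.667 V
The requested potential is V_1 = 1.667 V.

Final answer: V_1 = 1.667 V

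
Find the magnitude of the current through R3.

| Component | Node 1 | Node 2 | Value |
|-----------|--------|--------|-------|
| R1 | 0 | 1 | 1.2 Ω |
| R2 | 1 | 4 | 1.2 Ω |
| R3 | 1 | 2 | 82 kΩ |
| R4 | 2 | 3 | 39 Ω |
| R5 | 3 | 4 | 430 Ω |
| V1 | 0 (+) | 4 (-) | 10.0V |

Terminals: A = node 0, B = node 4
Nodal analysis, taking node 4 as the 0 V reference.
Source V1 fixes V_0 = 10 V.
KCL at each unknown node (sum of currents leaving = 0; resistances in Ω):
  Node 1: (V_1 - 10)/1.2 + (V_1 - 0)/1.2 + (V_1 - V_2)/82000 = 0
  Node 2: (V_2 - V_1)/82000 + (V_2 - V_3)/39 = 0
  Node 3: (V_3 - V_2)/39 + (V_3 - 0)/430 = 0
Collecting terms (coefficients in siemens):
  1.667·V_1 - 0.0000122·V_2 = 8.333
  0.02565·V_2 - 0.0000122·V_1 - 0.02564·V_3 = 0
  0.02797·V_3 - 0.02564·V_2 = 0
Solving these 3 simultaneous equations (Gaussian elimination) gives:
  V_1 = 5 V, V_2 = 0.02843 V, V_3 = 0.02607 V
I_R3 = (V_1 - V_2)/R3 = (5 - 0.02843)/82000 = 0.00006063 A
|I_R3| = 0.00006063 A

Final answer: |I_R3| = 6.063e-05 A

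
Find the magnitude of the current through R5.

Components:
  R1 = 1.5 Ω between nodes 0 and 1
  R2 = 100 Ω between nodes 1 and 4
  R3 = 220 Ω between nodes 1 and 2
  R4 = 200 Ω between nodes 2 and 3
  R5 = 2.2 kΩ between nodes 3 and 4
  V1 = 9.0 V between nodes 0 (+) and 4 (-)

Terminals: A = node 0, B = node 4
Nodal analysis, taking node 4 as the 0 V reference.
Source V1 fixes V_0 = 9 V.
KCL at each unknown node (sum of currents leaving = 0; resistances in Ω):
  Node 1: (V_1 - 9)/1.5 + (V_1 - 0)/100 + (V_1 - V_2)/220 = 0
  Node 2: (V_2 - V_1)/220 + (V_2 - V_3)/200 = 0
  Node 3: (V_3 - V_2)/200 + (V_3 - 0)/2200 = 0
Collecting terms (coefficients in siemens):
  0.6812·V_1 - 0.004545·V_2 = 6
  0.009545·V_2 - 0.004545·V_1 - 0.005·V_3 = 0
  0.005455·V_3 - 0.005·V_2 = 0
Solving these 3 simultaneous equations (Gaussian elimination) gives:
  V_1 = 8.862 V, V_2 = 8.118 V, V_3 = 7.441 V
I_R5 = (V_3 - V_4)/R5 = (7.441 - 0)/2200 = 0.003382 A
|I_R5| = 0.003382 A

Final answer: |I_R5| = 0.003382 A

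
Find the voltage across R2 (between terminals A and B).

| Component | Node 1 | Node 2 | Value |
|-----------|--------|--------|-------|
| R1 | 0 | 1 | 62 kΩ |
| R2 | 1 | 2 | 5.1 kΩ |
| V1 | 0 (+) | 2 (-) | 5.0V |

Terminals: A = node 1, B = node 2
R1 and R2 are in series across V1 (node 0 → node 1 → node 2), and the output A–B is taken across R2, so this is a voltage divider.
Series current: I = V1/(R1 + R2) = 5/(62000 + 5100) = 5/67100 = 0.00007452 A
V_R2 = I × R2 = V1 × R2/(R1 + R2) = 5 × 5100/67100 = 0.38 V

Final answer: 0.38 V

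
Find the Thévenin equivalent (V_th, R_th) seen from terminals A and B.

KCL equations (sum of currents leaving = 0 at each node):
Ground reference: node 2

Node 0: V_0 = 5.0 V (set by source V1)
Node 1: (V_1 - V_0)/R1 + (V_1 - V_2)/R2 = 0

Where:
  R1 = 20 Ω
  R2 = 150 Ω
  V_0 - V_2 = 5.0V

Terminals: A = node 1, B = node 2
Step 1 — V_th is the open-circuit voltage V_A - V_B (nothing connected across the terminals).
Nodal analysis, taking node 2 as the 0 V reference.
Source V1 fixes V_0 = 5 V.
KCL at each unknown node (sum of currents leaving = 0; resistances in Ω):
  Node 1: (V_1 - 5)/20 + (V_1 - 0)/150 = 0
Collecting terms: 0.05667 × V_1 = 0.25  =>  V_1 = 4.412 V
V_th = V_1 - V_2 = 4.412 - 0 = 4.412 V
Step 2 — R_th: zero the source — replace V1 by a short circuit (node 2 merges into node 0) — and find the resistance seen between A (node 1) and B (node 0).
Reduce the network between node 1 (A) and node 0 (B) by series/parallel combination:
  Rp1 = R1 ‖ R2 (parallel, both between nodes 0 and 1) = 1/(1/20 + 1/150) = 17.65 Ω
R_th = 17.65 Ω

Final answer: V_th = 4.412 V, R_th = 17.65 Ω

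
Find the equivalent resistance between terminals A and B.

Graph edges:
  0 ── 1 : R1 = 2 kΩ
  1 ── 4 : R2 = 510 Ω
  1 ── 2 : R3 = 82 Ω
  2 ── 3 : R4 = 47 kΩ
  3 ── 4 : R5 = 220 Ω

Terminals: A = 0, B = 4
Reduce the network between node 0 (A) and node 4 (B) by series/parallel combination:
  Rs1 = R3 + R4 (series, joined only at node 2) = 82 + 47000 = 47080 Ω
  Rs2 = R5 + Rs1 (series, joined only at node 3) = 220 + 47080 = 47300 Ω
  Rp1 = R2 ‖ Rs2 (parallel, both between nodes 1 and 4) = 1/(1/510 + 1/47300) = 504.6 Ω
  Rs3 = R1 + Rp1 (series, joined only at node 1) = 2000 + 504.6 = 2505 Ω
R_eq = 2.505 kΩ

Final answer: 2.505 kΩ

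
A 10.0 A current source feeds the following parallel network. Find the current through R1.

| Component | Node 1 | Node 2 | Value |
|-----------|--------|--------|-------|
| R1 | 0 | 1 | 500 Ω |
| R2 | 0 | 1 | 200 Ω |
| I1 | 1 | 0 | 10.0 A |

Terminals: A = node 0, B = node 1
All resistors sit directly between nodes 0 and 1, so they are in parallel and share one voltage V; the full source current 10 A splits among them.
1/R_par = 1/500 + 1/200 = 0.007 S  =>  R_par = 142.9 Ω
V = I × R_par = 10 × 142.9 = 1429 V
I_R1 = V/R1 = 1429/500 = 2.857 A

Final answer: 2.857 A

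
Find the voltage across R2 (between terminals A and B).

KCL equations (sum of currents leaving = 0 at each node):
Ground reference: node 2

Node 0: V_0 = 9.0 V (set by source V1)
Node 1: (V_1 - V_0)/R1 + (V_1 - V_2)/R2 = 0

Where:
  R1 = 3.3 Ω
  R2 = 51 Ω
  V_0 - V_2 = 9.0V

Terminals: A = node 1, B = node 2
R1 and R2 are in series across V1 (node 0 → node 1 → node 2), and the output A–B is taken across R2, so this is a voltage divider.
Series current: I = V1/(R1 + R2) = 9/(3.3 + 51) = 9/54.3 = 0.1657 A
V_R2 = I × R2 = V1 × R2/(R1 + R2) = 9 × 51/54.3 = 8.453 V

Final answer: 8.453 V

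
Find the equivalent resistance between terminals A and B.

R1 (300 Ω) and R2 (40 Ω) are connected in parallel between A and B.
Reduce the network between node 0 (A) and node 1 (B) by series/parallel combination:
  Rp1 = R1 ‖ R2 (parallel, both between nodes 0 and 1) = 1/(1/300 + 1/40) = 35.29 Ω
R_eq = 35.29 Ω

Final answer: 35.29 Ω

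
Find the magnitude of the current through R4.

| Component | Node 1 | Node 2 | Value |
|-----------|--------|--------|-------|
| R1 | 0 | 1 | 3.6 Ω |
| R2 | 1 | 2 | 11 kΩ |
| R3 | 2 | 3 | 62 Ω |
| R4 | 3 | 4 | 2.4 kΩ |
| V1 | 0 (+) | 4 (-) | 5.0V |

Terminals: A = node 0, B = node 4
Nodal analysis, taking node 4 as the 0 V reference.
Source V1 fixes V_0 = 5 V.
KCL at each unknown node (sum of currents leaving = 0; resistances in Ω):
  Node 1: (V_1 - 5)/3.6 + (V_1 - V_2)/11000 = 0
  Node 2: (V_2 - V_1)/11000 + (V_2 - V_3)/62 = 0
  Node 3: (V_3 - V_2)/62 + (V_3 - 0)/2400 = 0
Collecting terms (coefficients in siemens):
  0.2779·V_1 - 0.00009091·V_2 = 1.389
  0.01622·V_2 - 0.00009091·V_1 - 0.01613·V_3 = 0
  0.01655·V_3 - 0.01613·V_2 = 0
Solving these 3 simultaneous equations (Gaussian elimination) gives:
  V_1 = 4.999 V, V_2 = 0.9142 V, V_3 = 0.8912 V
I_R4 = (V_3 - V_4)/R4 = (0.8912 - 0)/2400 = 0.0003713 A
|I_R4| = 0.0003713 A

Final answer: |I_R4| = 0.0003713 A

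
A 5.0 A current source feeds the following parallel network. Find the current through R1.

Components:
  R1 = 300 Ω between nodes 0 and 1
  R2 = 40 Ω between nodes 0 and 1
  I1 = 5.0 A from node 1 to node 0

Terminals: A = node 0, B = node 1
All resistors sit directly between nodes 0 and 1, so they are in parallel and share one voltage V; the full source current 5 A splits among them.
1/R_par = 1/300 + 1/40 = 0.02833 S  =>  R_par = 35.29 Ω
V = I × R_par = 5 × 35.29 = 176.5 V
I_R1 = V/R1 = 176.5/300 = 0.5882 A

Final answer: 0.5882 A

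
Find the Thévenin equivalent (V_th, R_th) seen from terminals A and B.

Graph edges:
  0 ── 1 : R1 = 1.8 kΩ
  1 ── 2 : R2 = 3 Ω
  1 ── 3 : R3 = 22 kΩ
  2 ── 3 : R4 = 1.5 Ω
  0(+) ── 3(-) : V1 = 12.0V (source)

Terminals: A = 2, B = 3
Step 1 — V_th is the open-circuit voltage V_A - V_B (nothing connected across the terminals).
Nodal analysis, taking node 3 as the 0 V reference.
Source V1 fixes V_0 = 12 V.
KCL at each unknown node (sum of currents leaving = 0; resistances in Ω):
  Node 1: (V_1 - 12)/1800 + (V_1 - V_2)/3 + (V_1 - 0)/22000 = 0
  Node 2: (V_2 - V_1)/3 + (V_2 - 0)/1.5 = 0
Collecting terms (coefficients in siemens):
  0.3339·V_1 - 0.3333·V_2 = 0.006667
  1·V_2 - 0.3333·V_1 = 0
Determinant D = (0.3339)(1) - (-0.3333)(-0.3333) = 0.2228
V_1 = [(0.006667)(1) - (-0.3333)(0)]/D = 0.02992 V
V_2 = [(0.3339)(0) - (0.006667)(-0.3333)]/D = 0.009973 V
V_th = V_2 - V_3 = 0.009973 - 0 = 0.009973 V
Step 2 — R_th: zero the source — replace V1 by a short circuit (node 3 merges into node 0) — and find the resistance seen between A (node 2) and B (node 0).
Reduce the network between node 2 (A) and node 0 (B) by series/parallel combination:
  Rp1 = R1 ‖ R3 (parallel, both between nodes 0 and 1) = 1/(1/1800 + 1/22000) = 1664 Ω
  Rs1 = R2 + Rp1 (series, joined only at node 1) = 3 + 1664 = 1667 Ω
  Rp2 = R4 ‖ Rs1 (parallel, both between nodes 0 and 2) = 1/(1/1.5 + 1/1667) = 1.499 Ω
R_th = 1.499 Ω

Final answer: V_th = 0.009973 V, R_th = 1.499 Ω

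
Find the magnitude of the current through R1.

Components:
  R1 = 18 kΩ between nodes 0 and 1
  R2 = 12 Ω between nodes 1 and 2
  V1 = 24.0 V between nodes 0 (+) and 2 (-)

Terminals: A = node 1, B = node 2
Nodal analysis, taking node 2 as the 0 V reference.
Source V1 fixes V_0 = 24 V.
KCL at each unknown node (sum of currents leaving = 0; resistances in Ω):
  Node 1: (V_1 - 24)/18000 + (V_1 - 0)/12 = 0
Collecting terms: 0.08339 × V_1 = 0.001333  =>  V_1 = 0.01599 V
I_R1 = (V_0 - V_1)/R1 = (24 - 0.01599)/18000 = 0.001332 A
|I_R1| = 0.001332 A

Final answer: |I_R1| = 0.001332 A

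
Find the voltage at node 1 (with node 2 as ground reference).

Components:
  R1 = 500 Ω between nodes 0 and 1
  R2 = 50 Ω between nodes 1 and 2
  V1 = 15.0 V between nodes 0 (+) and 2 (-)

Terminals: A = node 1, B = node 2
Nodal analysis, taking node 2 as the 0 V reference.
Source V1 fixes V_0 = 15 V.
KCL at each unknown node (sum of currents leaving = 0; resistances in Ω):
  Node 1: (V_1 - 15)/500 + (V_1 - 0)/50 = 0
Collecting terms: 0.022 × V_1 = 0.03  =>  V_1 = 1.364 V
The requested potential is V_1 = 1.364 V.

Final answer: V_1 = 1.364 V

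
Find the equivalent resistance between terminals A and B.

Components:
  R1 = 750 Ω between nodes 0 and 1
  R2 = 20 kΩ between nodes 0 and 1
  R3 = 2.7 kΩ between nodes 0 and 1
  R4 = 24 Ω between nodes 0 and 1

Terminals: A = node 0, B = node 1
Reduce the network between node 0 (A) and node 1 (B) by series/parallel combination:
  Rp1 = R1 ‖ R2 ‖ R3 ‖ R4 (parallel, all between nodes 0 and 1) = 1/(1/750 + 1/20000 + 1/2700 + 1/24) = 23.03 Ω
R_eq = 23.03 Ω

Final answer: 23.03 Ω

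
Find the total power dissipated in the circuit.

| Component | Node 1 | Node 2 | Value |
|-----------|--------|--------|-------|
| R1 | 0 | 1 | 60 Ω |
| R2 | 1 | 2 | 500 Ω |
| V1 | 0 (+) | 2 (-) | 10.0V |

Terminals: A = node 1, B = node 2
Nodal analysis, taking node 2 as the 0 V reference.
Source V1 fixes V_0 = 10 V.
KCL at each unknown node (sum of currents leaving = 0; resistances in Ω):
  Node 1: (V_1 - 10)/60 + (V_1 - 0)/500 = 0
Collecting terms: 0.01867 × V_1 = 0.1667  =>  V_1 = 8.929 V
Power in each resistor, P = (ΔV)²/R:
  P_R1 = (10 - 8.929)²/60 = 0.01913 W
  P_R2 = (8.929 - 0)²/500 = 0.1594 W
P_total = P_R1 + P_R2 = 0.1786 W

Final answer: 0.1786 W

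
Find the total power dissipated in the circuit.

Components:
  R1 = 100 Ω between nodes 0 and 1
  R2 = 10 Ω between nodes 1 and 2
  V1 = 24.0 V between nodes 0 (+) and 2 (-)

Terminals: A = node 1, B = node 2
Nodal analysis, taking node 2 as the 0 V reference.
Source V1 fixes V_0 = 24 V.
KCL at each unknown node (sum of currents leaving = 0; resistances in Ω):
  Node 1: (V_1 - 24)/100 + (V_1 - 0)/10 = 0
Collecting terms: 0.11 × V_1 = 0.24  =>  V_1 = 2.182 V
Power in each resistor, P = (ΔV)²/R:
  P_R1 = (24 - 2.182)²/100 = 4.76 W
  P_R2 = (2.182 - 0)²/10 = 0.476 W
P_total = P_R1 + P_R2 = 5.236 W

Final answer: 5.236 W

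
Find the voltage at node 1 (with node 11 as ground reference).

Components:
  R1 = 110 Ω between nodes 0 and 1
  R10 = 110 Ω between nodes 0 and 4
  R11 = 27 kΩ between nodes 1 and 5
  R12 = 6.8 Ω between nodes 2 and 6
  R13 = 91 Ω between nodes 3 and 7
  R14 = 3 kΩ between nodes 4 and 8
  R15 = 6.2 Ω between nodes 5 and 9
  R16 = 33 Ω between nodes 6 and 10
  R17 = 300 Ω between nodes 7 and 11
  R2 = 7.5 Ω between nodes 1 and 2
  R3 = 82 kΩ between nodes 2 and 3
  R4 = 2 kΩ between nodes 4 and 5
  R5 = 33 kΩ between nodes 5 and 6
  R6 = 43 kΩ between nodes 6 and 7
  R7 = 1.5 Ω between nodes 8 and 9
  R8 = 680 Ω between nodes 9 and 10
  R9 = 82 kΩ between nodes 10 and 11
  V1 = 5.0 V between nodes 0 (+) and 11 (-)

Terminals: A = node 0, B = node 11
Nodal analysis, taking node 11 as the 0 V reference.
Source V1 fixes V_0 = 5 V.
KCL at each unknown node (sum of currents leaving = 0; resistances in Ω):
  Node 1: (V_1 - 5)/110 + (V_1 - V_2)/7.5 + (V_1 - V_5)/27000 = 0
  Node 2: (V_2 - V_1)/7.5 + (V_2 - V_3)/82000 + (V_2 - V_6)/6.8 = 0
  Node 3: (V_3 - V_2)/82000 + (V_3 - V_7)/91 = 0
  Node 4: (V_4 - V_5)/2000 + (V_4 - 5)/110 + (V_4 - V_8)/3000 = 0
  Node 5: (V_5 - V_4)/2000 + (V_5 - V_6)/33000 + (V_5 - V_1)/27000 + (V_5 - V_9)/6.2 = 0
  Node 6: (V_6 - V_5)/33000 + (V_6 - V_7)/43000 + (V_6 - V_2)/6.8 + (V_6 - V_10)/33 = 0
  Node 7: (V_7 - V_6)/43000 + (V_7 - V_3)/91 + (V_7 - 0)/300 = 0
  Node 8: (V_8 - V_9)/1.5 + (V_8 - V_4)/3000 = 0
  Node 9: (V_9 - V_8)/1.5 + (V_9 - V_10)/680 + (V_9 - V_5)/6.2 = 0
  Node 10: (V_10 - V_9)/680 + (V_10 - 0)/82000 + (V_10 - V_6)/33 = 0
Collecting terms (coefficients in siemens):
  0.1425·V_1 - 0.1333·V_2 - 0.00003704·V_5 = 0.04545
  0.2804·V_2 - 0.1333·V_1 - 0.0000122·V_3 - 0.1471·V_6 = 0
  0.011·V_3 - 0.0000122·V_2 - 0.01099·V_7 = 0
  0.009924·V_4 - 0.0005·V_5 - 0.0003333·V_8 = 0.04545
  0.1619·V_5 - 0.00003704·V_1 - 0.0005·V_4 - 0.0000303·V_6 - 0.1613·V_9 = 0
  0.1774·V_6 - 0.1471·V_2 - 0.0000303·V_5 - 0.00002326·V_7 - 0.0303·V_10 = 0
  0.01435·V_7 - 0.01099·V_3 - 0.00002326·V_6 = 0
  0.667·V_8 - 0.0003333·V_4 - 0.6667·V_9 = 0
  0.8294·V_9 - 0.1613·V_5 - 0.6667·V_8 - 0.001471·V_10 = 0
  0.03179·V_10 - 0.0303·V_6 - 0.001471·V_9 = 0
Solving these 10 simultaneous equations (Gaussian elimination) gives:
  V_1 = 4.976 V, V_2 = 4.974 V, V_3 = 0.05777 V, V_4 = 4.998 V
  V_5 = 4.981 V, V_6 = 4.973 V, V_7 = 0.05232 V, V_8 = 4.981 V
  V_9 = 4.981 V, V_10 = 4.971 V
The requested potential is V_1 = 4.976 V.

Final answer: V_1 = 4.976 V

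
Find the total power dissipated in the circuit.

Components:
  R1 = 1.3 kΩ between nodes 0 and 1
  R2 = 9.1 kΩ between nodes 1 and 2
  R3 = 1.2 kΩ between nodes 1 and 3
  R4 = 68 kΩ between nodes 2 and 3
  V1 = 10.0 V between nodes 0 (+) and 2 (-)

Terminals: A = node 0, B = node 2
Nodal analysis, taking node 2 as the 0 V reference.
Source V1 fixes V_0 = 10 V.
KCL at each unknown node (sum of currents leaving = 0; resistances in Ω):
  Node 1: (V_1 - 10)/1300 + (V_1 - 0)/9100 + (V_1 - V_3)/1200 = 0
  Node 3: (V_3 - V_1)/1200 + (V_3 - 0)/68000 = 0
Collecting terms (coefficients in siemens):
  0.001712·V_1 - 0.0008333·V_3 = 0.007692
  0.000848·V_3 - 0.0008333·V_1 = 0
Determinant D = (0.001712)(0.000848) - (-0.0008333)(-0.0008333) = 0.0000007578
V_1 = [(0.007692)(0.000848) - (-0.0008333)(0)]/D = 8.608 V
V_3 = [(0.001712)(0) - (0.007692)(-0.0008333)]/D = 8.459 V
Power in each resistor, P = (ΔV)²/R:
  P_R1 = (10 - 8.608)²/1300 = 0.001489 W
  P_R2 = (8.608 - 0)²/9100 = 0.008144 W
  P_R3 = (8.608 - 8.459)²/1200 = 0.00001857 W
  P_R4 = (0 - 8.459)²/68000 = 0.001052 W
P_total = P_R1 + P_R2 + P_R3 + P_R4 = 0.0107 W

Final answer: 0.0107 W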